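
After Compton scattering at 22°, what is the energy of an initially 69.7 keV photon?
69.0145 keV

First convert energy to wavelength:
λ = hc/E, with hc ≈ 1239.842 keV·pm (i.e. 1239.842 eV·nm)

For E = 69.7 keV = 69700 eV:
λ = 1239.842 keV·pm / 69.7 keV
λ = 17.7883 pm

Calculate the Compton shift:
Δλ = λ_C(1 - cos(22°)) = 2.4263 × 0.0728
Δλ = 0.1767 pm

Final wavelength:
λ' = 17.7883 + 0.1767 = 17.9649 pm

Final energy:
E' = hc/λ' = 1239.842 / 17.9649 = 69.0145 keV

(Intermediate values are shown rounded; full precision is carried through to the final answer.)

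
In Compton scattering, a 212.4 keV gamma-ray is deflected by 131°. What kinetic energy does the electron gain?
86.5968 keV

By energy conservation: K_e = E_initial - E_final

First find the scattered photon energy:
Initial wavelength: λ = hc/E = 5.8373 pm
Compton shift: Δλ = λ_C(1 - cos(131°)) = 4.0181 pm
Final wavelength: λ' = 5.8373 + 4.0181 = 9.8554 pm
Final photon energy: E' = hc/λ' = 125.8032 keV

Electron kinetic energy:
K_e = E - E' = 212.4000 - 125.8032 = 86.5968 keV

(Intermediate values are shown rounded; full precision is carried through to the final answer.)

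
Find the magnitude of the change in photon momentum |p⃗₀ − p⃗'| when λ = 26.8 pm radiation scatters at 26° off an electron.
1.1075e-23 kg·m/s

Photon momentum magnitude is p = h/λ.

Initial momentum:
p₀ = h/λ = 6.6261e-34/2.6800e-11 = 2.4724e-23 kg·m/s

After scattering:
λ' = λ + Δλ = 26.8 + 0.2456 = 27.0456 pm
p' = h/λ' = 6.6261e-34/2.7046e-11 = 2.4500e-23 kg·m/s

Momentum is a vector; the scattered photon's direction makes angle θ = 26° with the incident direction. The magnitude of the vector change Δp⃗ = p⃗₀ − p⃗' is found from the law of cosines:
|Δp⃗|² = p₀² + p'² − 2p₀p'cos θ
|Δp⃗|² = (2.4724e-23)² + (2.4500e-23)² − 2·2.4724e-23·2.4500e-23·cos(26°)
|Δp⃗| = 1.1075e-23 kg·m/s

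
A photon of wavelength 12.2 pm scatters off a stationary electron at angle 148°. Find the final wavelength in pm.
16.6839 pm

Using the Compton scattering formula:
λ' = λ + Δλ = λ + λ_C(1 - cos θ)

Given:
- Initial wavelength λ = 12.2 pm
- Scattering angle θ = 148°
- Compton wavelength λ_C ≈ 2.4263 pm

Calculate the shift:
Δλ = 2.4263 × (1 - cos(148°))
Δλ = 2.4263 × 1.8480
Δλ = 4.4839 pm

Final wavelength:
λ' = 12.2 + 4.4839 = 16.6839 pm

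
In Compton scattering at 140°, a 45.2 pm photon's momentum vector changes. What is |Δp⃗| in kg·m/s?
2.6361e-23 kg·m/s

Photon momentum magnitude is p = h/λ.

Initial momentum:
p₀ = h/λ = 6.6261e-34/4.5200e-11 = 1.4659e-23 kg·m/s

After scattering:
λ' = λ + Δλ = 45.2 + 4.2850 = 49.4850 pm
p' = h/λ' = 6.6261e-34/4.9485e-11 = 1.3390e-23 kg·m/s

Momentum is a vector; the scattered photon's direction makes angle θ = 140° with the incident direction. The magnitude of the vector change Δp⃗ = p⃗₀ − p⃗' is found from the law of cosines:
|Δp⃗|² = p₀² + p'² − 2p₀p'cos θ
|Δp⃗|² = (1.4659e-23)² + (1.3390e-23)² − 2·1.4659e-23·1.3390e-23·cos(140°)
|Δp⃗| = 2.6361e-23 kg·m/s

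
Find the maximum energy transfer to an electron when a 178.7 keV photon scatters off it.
73.5461 keV

Maximum energy transfer occurs at θ = 180° (backscattering).

Initial photon: E₀ = 178.7 keV → λ₀ = 6.9381 pm

Maximum Compton shift (at 180°):
Δλ_max = 2λ_C = 2 × 2.4263 = 4.8526 pm

Final wavelength:
λ' = 6.9381 + 4.8526 = 11.7907 pm

Minimum photon energy (maximum energy to electron):
E'_min = hc/λ' = 105.1539 keV

Maximum electron kinetic energy:
K_max = E₀ - E'_min = 178.7000 - 105.1539 = 73.5461 keV

(Intermediate values are shown rounded; full precision is carried through to the final answer.)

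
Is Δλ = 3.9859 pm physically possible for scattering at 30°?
No, inconsistent

Calculate the expected shift for θ = 30°:

Δλ_expected = λ_C(1 - cos(30°))
Δλ_expected = 2.4263 × (1 - cos(30°))
Δλ_expected = 2.4263 × 0.1340
Δλ_expected = 0.3251 pm

Given shift: 3.9859 pm
Expected shift: 0.3251 pm
Difference: 3.6608 pm

The values do not match. The given shift corresponds to θ ≈ 130.0°, not 30°.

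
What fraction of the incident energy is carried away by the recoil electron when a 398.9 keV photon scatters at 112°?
0.5176 (or 51.76%)

Calculate initial and final photon energies:

Initial: E₀ = 398.9 keV → λ₀ = 3.1082 pm
Compton shift: Δλ = 3.3352 pm
Final wavelength: λ' = 6.4434 pm
Final energy: E' = 192.4212 keV

Fractional energy loss:
(E₀ - E')/E₀ = (398.9000 - 192.4212)/398.9000
= 206.4788/398.9000
= 0.5176
= 51.76%

(Intermediate values are shown rounded; full precision is carried through to the final answer.)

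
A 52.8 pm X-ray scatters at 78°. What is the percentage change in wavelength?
3.6399%

Calculate the Compton shift:
Δλ = λ_C(1 - cos(78°))
Δλ = 2.4263 × (1 - cos(78°))
Δλ = 2.4263 × 0.7921
Δλ = 1.9219 pm

Percentage change:
(Δλ/λ₀) × 100 = (1.9219/52.8) × 100
= 3.6399%

(Intermediate values are shown rounded; full precision is carried through to the final answer.)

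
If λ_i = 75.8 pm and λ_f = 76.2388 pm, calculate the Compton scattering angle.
35.00°

First find the wavelength shift:
Δλ = λ' - λ = 76.2388 - 75.8 = 0.4388 pm

Using Δλ = λ_C(1 - cos θ), with λ_C = h/(m_e·c) ≈ 2.42631024 pm:
cos θ = 1 - Δλ/λ_C
cos θ = 1 - 0.4388/2.42631024
cos θ = 0.819149

θ = arccos(0.819149)
θ = 35.00°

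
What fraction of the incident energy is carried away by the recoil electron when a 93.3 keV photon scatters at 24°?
0.0155 (or 1.55%)

Calculate initial and final photon energies:

Initial: E₀ = 93.3 keV → λ₀ = 13.2888 pm
Compton shift: Δλ = 0.2098 pm
Final wavelength: λ' = 13.4985 pm
Final energy: E' = 91.8501 keV

Fractional energy loss:
(E₀ - E')/E₀ = (93.3000 - 91.8501)/93.3000
= 1.4499/93.3000
= 0.0155
= 1.55%

(Intermediate values are shown rounded; full precision is carried through to the final answer.)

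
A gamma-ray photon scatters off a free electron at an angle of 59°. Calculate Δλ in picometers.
1.1767 pm

Using the Compton scattering formula:
Δλ = λ_C(1 - cos θ)

where λ_C = h/(m_e·c) ≈ 2.4263 pm is the Compton wavelength of an electron.

For θ = 59°:
cos(59°) = 0.5150
1 - cos(59°) = 0.4850

Δλ = 2.4263 × 0.4850
Δλ = 1.1767 pm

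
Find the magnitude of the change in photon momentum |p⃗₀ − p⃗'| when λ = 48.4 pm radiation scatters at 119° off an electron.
2.2780e-23 kg·m/s

Photon momentum magnitude is p = h/λ.

Initial momentum:
p₀ = h/λ = 6.6261e-34/4.8400e-11 = 1.3690e-23 kg·m/s

After scattering:
λ' = λ + Δλ = 48.4 + 3.6026 = 52.0026 pm
p' = h/λ' = 6.6261e-34/5.2003e-11 = 1.2742e-23 kg·m/s

Momentum is a vector; the scattered photon's direction makes angle θ = 119° with the incident direction. The magnitude of the vector change Δp⃗ = p⃗₀ − p⃗' is found from the law of cosines:
|Δp⃗|² = p₀² + p'² − 2p₀p'cos θ
|Δp⃗|² = (1.3690e-23)² + (1.2742e-23)² − 2·1.3690e-23·1.2742e-23·cos(119°)
|Δp⃗| = 2.2780e-23 kg·m/s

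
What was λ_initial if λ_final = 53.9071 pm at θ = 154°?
49.3000 pm

From λ' = λ + Δλ, we have λ = λ' - Δλ

First calculate the Compton shift:
Δλ = λ_C(1 - cos θ)
Δλ = 2.4263 × (1 - cos(154°))
Δλ = 2.4263 × 1.8988
Δλ = 4.6071 pm

Initial wavelength:
λ = λ' - Δλ
λ = 53.9071 - 4.6071
λ = 49.3000 pm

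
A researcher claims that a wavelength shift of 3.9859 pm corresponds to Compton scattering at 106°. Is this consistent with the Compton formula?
No, inconsistent

Calculate the expected shift for θ = 106°:

Δλ_expected = λ_C(1 - cos(106°))
Δλ_expected = 2.4263 × (1 - cos(106°))
Δλ_expected = 2.4263 × 1.2756
Δλ_expected = 3.0951 pm

Given shift: 3.9859 pm
Expected shift: 3.0951 pm
Difference: 0.8908 pm

The values do not match. The given shift corresponds to θ ≈ 130.0°, not 106°.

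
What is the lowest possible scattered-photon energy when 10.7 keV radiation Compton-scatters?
10.2699 keV (at θ = 180°)

The scattered photon has minimum energy when its wavelength is maximum, i.e., when the Compton shift Δλ = λ_C(1 − cos θ) is maximum. This occurs at θ = 180° (backscattering), giving Δλ_max = 2λ_C = 4.8526 pm.

Initial wavelength: λ₀ = hc/E₀ = 115.8731 pm
Maximum final wavelength: λ'_max = λ₀ + 2λ_C = 115.8731 + 4.8526 = 120.7257 pm
Minimum final energy: E'_min = hc/λ'_max = 10.2699 keV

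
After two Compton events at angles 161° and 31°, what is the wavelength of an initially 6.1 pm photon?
11.1670 pm

Apply Compton shift twice:

First scattering at θ₁ = 161°:
Δλ₁ = λ_C(1 - cos(161°))
Δλ₁ = 2.4263 × 1.9455
Δλ₁ = 4.7204 pm

After first scattering:
λ₁ = 6.1 + 4.7204 = 10.8204 pm

Second scattering at θ₂ = 31°:
Δλ₂ = λ_C(1 - cos(31°))
Δλ₂ = 2.4263 × 0.1428
Δλ₂ = 0.3466 pm

Final wavelength:
λ₂ = 10.8204 + 0.3466 = 11.1670 pm

Total shift: Δλ_total = 4.7204 + 0.3466 = 5.0670 pm

(Intermediate values are shown rounded; full precision is carried through to the final answer.)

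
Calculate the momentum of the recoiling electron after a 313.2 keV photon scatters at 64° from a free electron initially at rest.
1.5890e-22 kg·m/s

The electron is initially at rest, so by conservation of momentum:
p⃗_e = p⃗₀ − p⃗'  (incident photon momentum minus scattered photon momentum)

Photon momentum magnitudes (p = h/λ = E/c):
λ₀ = hc/E₀ = 3.9586 pm → p₀ = h/λ₀ = 1.6738e-22 kg·m/s
Δλ = λ_C(1 − cos 64°) = 1.3627 pm
λ' = 5.3213 pm → p' = h/λ' = 1.2452e-22 kg·m/s

The scattered photon makes angle θ = 64° with the incident direction, so by the law of cosines:
|p⃗_e|² = p₀² + p'² − 2p₀p'cos θ
|p⃗_e|² = (1.6738e-22)² + (1.2452e-22)² − 2·1.6738e-22·1.2452e-22·cos(64°)
|p⃗_e| = 1.5890e-22 kg·m/s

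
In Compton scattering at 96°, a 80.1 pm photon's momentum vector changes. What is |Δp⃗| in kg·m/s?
1.2097e-23 kg·m/s

Photon momentum magnitude is p = h/λ.

Initial momentum:
p₀ = h/λ = 6.6261e-34/8.0100e-11 = 8.2722e-24 kg·m/s

After scattering:
λ' = λ + Δλ = 80.1 + 2.6799 = 82.7799 pm
p' = h/λ' = 6.6261e-34/8.2780e-11 = 8.0044e-24 kg·m/s

Momentum is a vector; the scattered photon's direction makes angle θ = 96° with the incident direction. The magnitude of the vector change Δp⃗ = p⃗₀ − p⃗' is found from the law of cosines:
|Δp⃗|² = p₀² + p'² − 2p₀p'cos θ
|Δp⃗|² = (8.2722e-24)² + (8.0044e-24)² − 2·8.2722e-24·8.0044e-24·cos(96°)
|Δp⃗| = 1.2097e-23 kg·m/s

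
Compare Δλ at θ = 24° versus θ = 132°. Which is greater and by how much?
132° produces the larger shift by a factor of 19.306

Calculate both shifts using Δλ = λ_C(1 - cos θ):

For θ₁ = 24°:
Δλ₁ = 2.4263 × (1 - cos(24°))
Δλ₁ = 2.4263 × 0.0865
Δλ₁ = 0.2098 pm

For θ₂ = 132°:
Δλ₂ = 2.4263 × (1 - cos(132°))
Δλ₂ = 2.4263 × 1.6691
Δλ₂ = 4.0498 pm

The 132° angle produces the larger shift.
Ratio: 4.0498/0.2098 = 19.306

(Intermediate values are shown rounded; full precision is carried through to the final answer.)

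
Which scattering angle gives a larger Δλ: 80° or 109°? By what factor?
109° produces the larger shift by a factor of 1.604

Calculate both shifts using Δλ = λ_C(1 - cos θ):

For θ₁ = 80°:
Δλ₁ = 2.4263 × (1 - cos(80°))
Δλ₁ = 2.4263 × 0.8264
Δλ₁ = 2.0050 pm

For θ₂ = 109°:
Δλ₂ = 2.4263 × (1 - cos(109°))
Δλ₂ = 2.4263 × 1.3256
Δλ₂ = 3.2162 pm

The 109° angle produces the larger shift.
Ratio: 3.2162/2.0050 = 1.604

(Intermediate values are shown rounded; full precision is carried through to the final answer.)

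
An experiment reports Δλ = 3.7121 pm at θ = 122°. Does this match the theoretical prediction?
Yes, consistent

Calculate the expected shift for θ = 122°:

Δλ_expected = λ_C(1 - cos(122°))
Δλ_expected = 2.4263 × (1 - cos(122°))
Δλ_expected = 2.4263 × 1.5299
Δλ_expected = 3.7121 pm

Given shift: 3.7121 pm
Expected shift: 3.7121 pm
Difference: 0.0000 pm

The values match. This is consistent with Compton scattering at the stated angle.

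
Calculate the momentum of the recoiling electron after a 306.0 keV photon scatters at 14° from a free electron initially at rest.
3.9613e-23 kg·m/s

The electron is initially at rest, so by conservation of momentum:
p⃗_e = p⃗₀ − p⃗'  (incident photon momentum minus scattered photon momentum)

Photon momentum magnitudes (p = h/λ = E/c):
λ₀ = hc/E₀ = 4.0518 pm → p₀ = h/λ₀ = 1.6354e-22 kg·m/s
Δλ = λ_C(1 − cos 14°) = 0.0721 pm
λ' = 4.1238 pm → p' = h/λ' = 1.6068e-22 kg·m/s

The scattered photon makes angle θ = 14° with the incident direction, so by the law of cosines:
|p⃗_e|² = p₀² + p'² − 2p₀p'cos θ
|p⃗_e|² = (1.6354e-22)² + (1.6068e-22)² − 2·1.6354e-22·1.6068e-22·cos(14°)
|p⃗_e| = 3.9613e-23 kg·m/s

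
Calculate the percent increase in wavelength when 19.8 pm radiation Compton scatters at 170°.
24.3220%

Calculate the Compton shift:
Δλ = λ_C(1 - cos(170°))
Δλ = 2.4263 × (1 - cos(170°))
Δλ = 2.4263 × 1.9848
Δλ = 4.8158 pm

Percentage change:
(Δλ/λ₀) × 100 = (4.8158/19.8) × 100
= 24.3220%

(Intermediate values are shown rounded; full precision is carried through to the final answer.)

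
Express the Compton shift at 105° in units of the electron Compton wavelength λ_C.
1.2588 λ_C

The Compton shift formula is:
Δλ = λ_C(1 - cos θ)

Dividing both sides by λ_C:
Δλ/λ_C = 1 - cos θ

For θ = 105°:
Δλ/λ_C = 1 - cos(105°)
Δλ/λ_C = 1 - -0.2588
Δλ/λ_C = 1.2588

This means the shift is 1.2588 × λ_C = 3.0543 pm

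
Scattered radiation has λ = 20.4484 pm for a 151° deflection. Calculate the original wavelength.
15.9000 pm

From λ' = λ + Δλ, we have λ = λ' - Δλ

First calculate the Compton shift:
Δλ = λ_C(1 - cos θ)
Δλ = 2.4263 × (1 - cos(151°))
Δλ = 2.4263 × 1.8746
Δλ = 4.5484 pm

Initial wavelength:
λ = λ' - Δλ
λ = 20.4484 - 4.5484
λ = 15.9000 pm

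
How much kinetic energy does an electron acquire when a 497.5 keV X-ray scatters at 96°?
257.7814 keV

By energy conservation: K_e = E_initial - E_final

First find the scattered photon energy:
Initial wavelength: λ = hc/E = 2.4921 pm
Compton shift: Δλ = λ_C(1 - cos(96°)) = 2.6799 pm
Final wavelength: λ' = 2.4921 + 2.6799 = 5.1721 pm
Final photon energy: E' = hc/λ' = 239.7186 keV

Electron kinetic energy:
K_e = E - E' = 497.5000 - 239.7186 = 257.7814 keV

(Intermediate values are shown rounded; full precision is carried through to the final answer.)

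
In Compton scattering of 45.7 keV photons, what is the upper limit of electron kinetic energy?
6.9339 keV

Maximum energy transfer occurs at θ = 180° (backscattering).

Initial photon: E₀ = 45.7 keV → λ₀ = 27.1300 pm

Maximum Compton shift (at 180°):
Δλ_max = 2λ_C = 2 × 2.4263 = 4.8526 pm

Final wavelength:
λ' = 27.1300 + 4.8526 = 31.9826 pm

Minimum photon energy (maximum energy to electron):
E'_min = hc/λ' = 38.7661 keV

Maximum electron kinetic energy:
K_max = E₀ - E'_min = 45.7000 - 38.7661 = 6.9339 keV

(Intermediate values are shown rounded; full precision is carried through to the final answer.)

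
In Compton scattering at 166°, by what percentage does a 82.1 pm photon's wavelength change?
5.8228%

Calculate the Compton shift:
Δλ = λ_C(1 - cos(166°))
Δλ = 2.4263 × (1 - cos(166°))
Δλ = 2.4263 × 1.9703
Δλ = 4.7805 pm

Percentage change:
(Δλ/λ₀) × 100 = (4.7805/82.1) × 100
= 5.8228%

(Intermediate values are shown rounded; full precision is carried through to the final answer.)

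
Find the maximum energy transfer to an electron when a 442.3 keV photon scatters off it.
280.3517 keV

Maximum energy transfer occurs at θ = 180° (backscattering).

Initial photon: E₀ = 442.3 keV → λ₀ = 2.8032 pm

Maximum Compton shift (at 180°):
Δλ_max = 2λ_C = 2 × 2.4263 = 4.8526 pm

Final wavelength:
λ' = 2.8032 + 4.8526 = 7.6558 pm

Minimum photon energy (maximum energy to electron):
E'_min = hc/λ' = 161.9483 keV

Maximum electron kinetic energy:
K_max = E₀ - E'_min = 442.3000 - 161.9483 = 280.3517 keV

(Intermediate values are shown rounded; full precision is carried through to the final answer.)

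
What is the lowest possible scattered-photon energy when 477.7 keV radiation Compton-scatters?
166.4651 keV (at θ = 180°)

The scattered photon has minimum energy when its wavelength is maximum, i.e., when the Compton shift Δλ = λ_C(1 − cos θ) is maximum. This occurs at θ = 180° (backscattering), giving Δλ_max = 2λ_C = 4.8526 pm.

Initial wavelength: λ₀ = hc/E₀ = 2.5954 pm
Maximum final wavelength: λ'_max = λ₀ + 2λ_C = 2.5954 + 4.8526 = 7.4481 pm
Minimum final energy: E'_min = hc/λ'_max = 166.4651 keV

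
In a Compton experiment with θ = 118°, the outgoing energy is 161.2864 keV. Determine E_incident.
300.8001 keV

Convert final energy to wavelength (hc ≈ 1239.842 keV·pm):
λ' = hc/E' = 1239.842 / 161.2864 = 7.6872 pm

Calculate the Compton shift:
Δλ = λ_C(1 - cos(118°))
Δλ = 2.4263 × (1 - cos(118°))
Δλ = 3.5654 pm

Initial wavelength:
λ = λ' - Δλ = 7.6872 - 3.5654 = 4.1218 pm

Initial energy:
E = hc/λ = 1239.842 / 4.1218 = 300.8001 keV

(Intermediate values are shown rounded; full precision is carried through to the final answer.)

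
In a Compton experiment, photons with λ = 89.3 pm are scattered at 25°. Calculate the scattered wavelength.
89.5273 pm

Using the Compton scattering formula:
λ' = λ + Δλ = λ + λ_C(1 - cos θ)

Given:
- Initial wavelength λ = 89.3 pm
- Scattering angle θ = 25°
- Compton wavelength λ_C ≈ 2.4263 pm

Calculate the shift:
Δλ = 2.4263 × (1 - cos(25°))
Δλ = 2.4263 × 0.0937
Δλ = 0.2273 pm

Final wavelength:
λ' = 89.3 + 0.2273 = 89.5273 pm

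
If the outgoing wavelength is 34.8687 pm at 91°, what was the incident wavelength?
32.4000 pm

From λ' = λ + Δλ, we have λ = λ' - Δλ

First calculate the Compton shift:
Δλ = λ_C(1 - cos θ)
Δλ = 2.4263 × (1 - cos(91°))
Δλ = 2.4263 × 1.0175
Δλ = 2.4687 pm

Initial wavelength:
λ = λ' - Δλ
λ = 34.8687 - 2.4687
λ = 32.4000 pm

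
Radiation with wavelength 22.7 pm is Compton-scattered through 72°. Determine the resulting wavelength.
24.3765 pm

Using the Compton scattering formula:
λ' = λ + Δλ = λ + λ_C(1 - cos θ)

Given:
- Initial wavelength λ = 22.7 pm
- Scattering angle θ = 72°
- Compton wavelength λ_C ≈ 2.4263 pm

Calculate the shift:
Δλ = 2.4263 × (1 - cos(72°))
Δλ = 2.4263 × 0.6910
Δλ = 1.6765 pm

Final wavelength:
λ' = 22.7 + 1.6765 = 24.3765 pm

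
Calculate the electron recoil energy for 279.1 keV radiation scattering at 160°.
143.5771 keV

By energy conservation: K_e = E_initial - E_final

First find the scattered photon energy:
Initial wavelength: λ = hc/E = 4.4423 pm
Compton shift: Δλ = λ_C(1 - cos(160°)) = 4.7063 pm
Final wavelength: λ' = 4.4423 + 4.7063 = 9.1486 pm
Final photon energy: E' = hc/λ' = 135.5229 keV

Electron kinetic energy:
K_e = E - E' = 279.1000 - 135.5229 = 143.5771 keV

(Intermediate values are shown rounded; full precision is carried through to the final answer.)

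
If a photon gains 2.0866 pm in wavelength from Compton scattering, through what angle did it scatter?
81.95°

From the Compton formula Δλ = λ_C(1 - cos θ), we can solve for θ:

cos θ = 1 - Δλ/λ_C

Given:
- Δλ = 2.0866 pm
- λ_C = h/(m_e·c) ≈ 2.42631024 pm

cos θ = 1 - 2.0866/2.42631024
cos θ = 1 - 0.859989
cos θ = 0.140011

θ = arccos(0.140011)
θ = 81.95°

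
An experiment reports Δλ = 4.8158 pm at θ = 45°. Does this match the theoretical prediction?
No, inconsistent

Calculate the expected shift for θ = 45°:

Δλ_expected = λ_C(1 - cos(45°))
Δλ_expected = 2.4263 × (1 - cos(45°))
Δλ_expected = 2.4263 × 0.2929
Δλ_expected = 0.7106 pm

Given shift: 4.8158 pm
Expected shift: 0.7106 pm
Difference: 4.1051 pm

The values do not match. The given shift corresponds to θ ≈ 170.0°, not 45°.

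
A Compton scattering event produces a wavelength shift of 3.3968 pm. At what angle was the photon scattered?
113.58°

From the Compton formula Δλ = λ_C(1 - cos θ), we can solve for θ:

cos θ = 1 - Δλ/λ_C

Given:
- Δλ = 3.3968 pm
- λ_C = h/(m_e·c) ≈ 2.42631024 pm

cos θ = 1 - 3.3968/2.42631024
cos θ = 1 - 1.399986
cos θ = -0.399986

θ = arccos(-0.399986)
θ = 113.58°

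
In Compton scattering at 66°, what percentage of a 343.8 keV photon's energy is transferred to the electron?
0.2853 (or 28.53%)

Calculate initial and final photon energies:

Initial: E₀ = 343.8 keV → λ₀ = 3.6063 pm
Compton shift: Δλ = 1.4394 pm
Final wavelength: λ' = 5.0457 pm
Final energy: E' = 245.7211 keV

Fractional energy loss:
(E₀ - E')/E₀ = (343.8000 - 245.7211)/343.8000
= 98.0789/343.8000
= 0.2853
= 28.53%

(Intermediate values are shown rounded; full precision is carried through to the final answer.)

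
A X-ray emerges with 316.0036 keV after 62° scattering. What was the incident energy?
470.2999 keV

Convert final energy to wavelength (hc ≈ 1239.842 keV·pm):
λ' = hc/E' = 1239.842 / 316.0036 = 3.9235 pm

Calculate the Compton shift:
Δλ = λ_C(1 - cos(62°))
Δλ = 2.4263 × (1 - cos(62°))
Δλ = 1.2872 pm

Initial wavelength:
λ = λ' - Δλ = 3.9235 - 1.2872 = 2.6363 pm

Initial energy:
E = hc/λ = 1239.842 / 2.6363 = 470.2999 keV

(Intermediate values are shown rounded; full precision is carried through to the final answer.)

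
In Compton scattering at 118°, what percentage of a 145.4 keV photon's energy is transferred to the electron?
0.2948 (or 29.48%)

Calculate initial and final photon energies:

Initial: E₀ = 145.4 keV → λ₀ = 8.5271 pm
Compton shift: Δλ = 3.5654 pm
Final wavelength: λ' = 12.0925 pm
Final energy: E' = 102.5298 keV

Fractional energy loss:
(E₀ - E')/E₀ = (145.4000 - 102.5298)/145.4000
= 42.8702/145.4000
= 0.2948
= 29.48%

(Intermediate values are shown rounded; full precision is carried through to the final answer.)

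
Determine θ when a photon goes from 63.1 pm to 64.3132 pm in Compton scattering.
60.00°

First find the wavelength shift:
Δλ = λ' - λ = 64.3132 - 63.1 = 1.2132 pm

Using Δλ = λ_C(1 - cos θ), with λ_C = h/(m_e·c) ≈ 2.42631024 pm:
cos θ = 1 - Δλ/λ_C
cos θ = 1 - 1.2132/2.42631024
cos θ = 0.499982

θ = arccos(0.499982)
θ = 60.00°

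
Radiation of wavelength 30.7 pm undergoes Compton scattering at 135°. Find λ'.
34.8420 pm

Using the Compton formula: λ' = λ + λ_C(1 − cos θ)

For θ = 135°, cos θ = -√2/2 (exact) ≈ -0.7071, so:
1 − cos 135° = 1 − (-√2/2) ≈ 1.7071

Δλ = λ_C × 1.7071 = 2.4263 × 1.7071 = 4.1420 pm

λ' = 30.7 + 4.1420 = 34.8420 pm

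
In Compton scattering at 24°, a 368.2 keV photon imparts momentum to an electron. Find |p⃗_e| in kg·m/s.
8.0223e-23 kg·m/s

The electron is initially at rest, so by conservation of momentum:
p⃗_e = p⃗₀ − p⃗'  (incident photon momentum minus scattered photon momentum)

Photon momentum magnitudes (p = h/λ = E/c):
λ₀ = hc/E₀ = 3.3673 pm → p₀ = h/λ₀ = 1.9678e-22 kg·m/s
Δλ = λ_C(1 − cos 24°) = 0.2098 pm
λ' = 3.5771 pm → p' = h/λ' = 1.8524e-22 kg·m/s

The scattered photon makes angle θ = 24° with the incident direction, so by the law of cosines:
|p⃗_e|² = p₀² + p'² − 2p₀p'cos θ
|p⃗_e|² = (1.9678e-22)² + (1.8524e-22)² − 2·1.9678e-22·1.8524e-22·cos(24°)
|p⃗_e| = 8.0223e-23 kg·m/s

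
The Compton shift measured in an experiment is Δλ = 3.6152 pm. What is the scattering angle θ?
119.34°

From the Compton formula Δλ = λ_C(1 - cos θ), we can solve for θ:

cos θ = 1 - Δλ/λ_C

Given:
- Δλ = 3.6152 pm
- λ_C = h/(m_e·c) ≈ 2.42631024 pm

cos θ = 1 - 3.6152/2.42631024
cos θ = 1 - 1.489999
cos θ = -0.489999

θ = arccos(-0.489999)
θ = 119.34°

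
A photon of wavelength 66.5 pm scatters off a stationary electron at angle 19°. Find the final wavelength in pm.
66.6322 pm

Using the Compton scattering formula:
λ' = λ + Δλ = λ + λ_C(1 - cos θ)

Given:
- Initial wavelength λ = 66.5 pm
- Scattering angle θ = 19°
- Compton wavelength λ_C ≈ 2.4263 pm

Calculate the shift:
Δλ = 2.4263 × (1 - cos(19°))
Δλ = 2.4263 × 0.0545
Δλ = 0.1322 pm

Final wavelength:
λ' = 66.5 + 0.1322 = 66.6322 pm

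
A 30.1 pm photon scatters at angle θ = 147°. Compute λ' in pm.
34.5612 pm

Using the Compton scattering formula:
λ' = λ + Δλ = λ + λ_C(1 - cos θ)

Given:
- Initial wavelength λ = 30.1 pm
- Scattering angle θ = 147°
- Compton wavelength λ_C ≈ 2.4263 pm

Calculate the shift:
Δλ = 2.4263 × (1 - cos(147°))
Δλ = 2.4263 × 1.8387
Δλ = 4.4612 pm

Final wavelength:
λ' = 30.1 + 4.4612 = 34.5612 pm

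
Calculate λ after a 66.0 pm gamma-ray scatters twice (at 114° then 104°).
72.4265 pm

Apply Compton shift twice:

First scattering at θ₁ = 114°:
Δλ₁ = λ_C(1 - cos(114°))
Δλ₁ = 2.4263 × 1.4067
Δλ₁ = 3.4132 pm

After first scattering:
λ₁ = 66.0 + 3.4132 = 69.4132 pm

Second scattering at θ₂ = 104°:
Δλ₂ = λ_C(1 - cos(104°))
Δλ₂ = 2.4263 × 1.2419
Δλ₂ = 3.0133 pm

Final wavelength:
λ₂ = 69.4132 + 3.0133 = 72.4265 pm

Total shift: Δλ_total = 3.4132 + 3.0133 = 6.4265 pm

(Intermediate values are shown rounded; full precision is carried through to the final answer.)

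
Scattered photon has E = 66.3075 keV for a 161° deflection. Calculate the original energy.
88.6999 keV

Convert final energy to wavelength (hc ≈ 1239.842 keV·pm):
λ' = hc/E' = 1239.842 / 66.3075 = 18.6984 pm

Calculate the Compton shift:
Δλ = λ_C(1 - cos(161°))
Δλ = 2.4263 × (1 - cos(161°))
Δλ = 4.7204 pm

Initial wavelength:
λ = λ' - Δλ = 18.6984 - 4.7204 = 13.9779 pm

Initial energy:
E = hc/λ = 1239.842 / 13.9779 = 88.6999 keV

(Intermediate values are shown rounded; full precision is carried through to the final answer.)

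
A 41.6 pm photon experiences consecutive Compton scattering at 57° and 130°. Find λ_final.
46.6908 pm

Apply Compton shift twice:

First scattering at θ₁ = 57°:
Δλ₁ = λ_C(1 - cos(57°))
Δλ₁ = 2.4263 × 0.4554
Δλ₁ = 1.1048 pm

After first scattering:
λ₁ = 41.6 + 1.1048 = 42.7048 pm

Second scattering at θ₂ = 130°:
Δλ₂ = λ_C(1 - cos(130°))
Δλ₂ = 2.4263 × 1.6428
Δλ₂ = 3.9859 pm

Final wavelength:
λ₂ = 42.7048 + 3.9859 = 46.6908 pm

Total shift: Δλ_total = 1.1048 + 3.9859 = 5.0908 pm

(Intermediate values are shown rounded; full precision is carried through to the final answer.)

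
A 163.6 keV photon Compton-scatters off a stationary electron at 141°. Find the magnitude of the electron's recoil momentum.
1.3536e-22 kg·m/s

The electron is initially at rest, so by conservation of momentum:
p⃗_e = p⃗₀ − p⃗'  (incident photon momentum minus scattered photon momentum)

Photon momentum magnitudes (p = h/λ = E/c):
λ₀ = hc/E₀ = 7.5785 pm → p₀ = h/λ₀ = 8.7433e-23 kg·m/s
Δλ = λ_C(1 − cos 141°) = 4.3119 pm
λ' = 11.8904 pm → p' = h/λ' = 5.5726e-23 kg·m/s

The scattered photon makes angle θ = 141° with the incident direction, so by the law of cosines:
|p⃗_e|² = p₀² + p'² − 2p₀p'cos θ
|p⃗_e|² = (8.7433e-23)² + (5.5726e-23)² − 2·8.7433e-23·5.5726e-23·cos(141°)
|p⃗_e| = 1.3536e-22 kg·m/s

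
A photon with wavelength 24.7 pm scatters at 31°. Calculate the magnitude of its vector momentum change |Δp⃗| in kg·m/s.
1.4243e-23 kg·m/s

Photon momentum magnitude is p = h/λ.

Initial momentum:
p₀ = h/λ = 6.6261e-34/2.4700e-11 = 2.6826e-23 kg·m/s

After scattering:
λ' = λ + Δλ = 24.7 + 0.3466 = 25.0466 pm
p' = h/λ' = 6.6261e-34/2.5047e-11 = 2.6455e-23 kg·m/s

Momentum is a vector; the scattered photon's direction makes angle θ = 31° with the incident direction. The magnitude of the vector change Δp⃗ = p⃗₀ − p⃗' is found from the law of cosines:
|Δp⃗|² = p₀² + p'² − 2p₀p'cos θ
|Δp⃗|² = (2.6826e-23)² + (2.6455e-23)² − 2·2.6826e-23·2.6455e-23·cos(31°)
|Δp⃗| = 1.4243e-23 kg·m/s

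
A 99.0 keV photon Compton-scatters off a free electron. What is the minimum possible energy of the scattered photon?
71.3526 keV (at θ = 180°)

The scattered photon has minimum energy when its wavelength is maximum, i.e., when the Compton shift Δλ = λ_C(1 − cos θ) is maximum. This occurs at θ = 180° (backscattering), giving Δλ_max = 2λ_C = 4.8526 pm.

Initial wavelength: λ₀ = hc/E₀ = 12.5237 pm
Maximum final wavelength: λ'_max = λ₀ + 2λ_C = 12.5237 + 4.8526 = 17.3763 pm
Minimum final energy: E'_min = hc/λ'_max = 71.3526 keV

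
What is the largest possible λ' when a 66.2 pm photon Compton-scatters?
71.0526 pm (at θ = 180°)

The Compton shift is Δλ = λ_C(1 − cos θ).

Since cos θ ranges from −1 to 1, the factor (1 − cos θ) ranges from 0 to 2; the maximum shift occurs at θ = 180° (backscattering):
Δλ_max = 2λ_C = 2 × 2.4263 pm = 4.8526 pm

Maximum scattered wavelength:
λ'_max = λ₀ + Δλ_max = 66.2 + 4.8526 = 71.0526 pm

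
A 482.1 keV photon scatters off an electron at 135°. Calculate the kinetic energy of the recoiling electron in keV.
297.4272 keV

By energy conservation: K_e = E_initial - E_final

First find the scattered photon energy:
Initial wavelength: λ = hc/E = 2.5718 pm
Compton shift: Δλ = λ_C(1 - cos(135°)) = 4.1420 pm
Final wavelength: λ' = 2.5718 + 4.1420 = 6.7137 pm
Final photon energy: E' = hc/λ' = 184.6728 keV

Electron kinetic energy:
K_e = E - E' = 482.1000 - 184.6728 = 297.4272 keV

(Intermediate values are shown rounded; full precision is carried through to the final answer.)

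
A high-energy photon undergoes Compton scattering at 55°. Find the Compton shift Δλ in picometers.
1.0346 pm

Using the Compton scattering formula:
Δλ = λ_C(1 - cos θ)

where λ_C = h/(m_e·c) ≈ 2.4263 pm is the Compton wavelength of an electron.

For θ = 55°:
cos(55°) = 0.5736
1 - cos(55°) = 0.4264

Δλ = 2.4263 × 0.4264
Δλ = 1.0346 pm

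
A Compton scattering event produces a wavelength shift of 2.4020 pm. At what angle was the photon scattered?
89.43°

From the Compton formula Δλ = λ_C(1 - cos θ), we can solve for θ:

cos θ = 1 - Δλ/λ_C

Given:
- Δλ = 2.4020 pm
- λ_C = h/(m_e·c) ≈ 2.42631024 pm

cos θ = 1 - 2.4020/2.42631024
cos θ = 1 - 0.989981
cos θ = 0.010019

θ = arccos(0.010019)
θ = 89.43°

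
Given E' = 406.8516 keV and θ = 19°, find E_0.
425.3001 keV

Convert final energy to wavelength (hc ≈ 1239.842 keV·pm):
λ' = hc/E' = 1239.842 / 406.8516 = 3.0474 pm

Calculate the Compton shift:
Δλ = λ_C(1 - cos(19°))
Δλ = 2.4263 × (1 - cos(19°))
Δλ = 0.1322 pm

Initial wavelength:
λ = λ' - Δλ = 3.0474 - 0.1322 = 2.9152 pm

Initial energy:
E = hc/λ = 1239.842 / 2.9152 = 425.3001 keV

(Intermediate values are shown rounded; full precision is carried through to the final answer.)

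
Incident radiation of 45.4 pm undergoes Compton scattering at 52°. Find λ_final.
46.3325 pm

Using the Compton scattering formula:
λ' = λ + Δλ = λ + λ_C(1 - cos θ)

Given:
- Initial wavelength λ = 45.4 pm
- Scattering angle θ = 52°
- Compton wavelength λ_C ≈ 2.4263 pm

Calculate the shift:
Δλ = 2.4263 × (1 - cos(52°))
Δλ = 2.4263 × 0.3843
Δλ = 0.9325 pm

Final wavelength:
λ' = 45.4 + 0.9325 = 46.3325 pm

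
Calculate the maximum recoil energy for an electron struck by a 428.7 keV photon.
268.6113 keV

Maximum energy transfer occurs at θ = 180° (backscattering).

Initial photon: E₀ = 428.7 keV → λ₀ = 2.8921 pm

Maximum Compton shift (at 180°):
Δλ_max = 2λ_C = 2 × 2.4263 = 4.8526 pm

Final wavelength:
λ' = 2.8921 + 4.8526 = 7.7447 pm

Minimum photon energy (maximum energy to electron):
E'_min = hc/λ' = 160.0887 keV

Maximum electron kinetic energy:
K_max = E₀ - E'_min = 428.7000 - 160.0887 = 268.6113 keV

(Intermediate values are shown rounded; full precision is carried through to the final answer.)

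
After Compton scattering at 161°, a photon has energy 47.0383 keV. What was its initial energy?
57.3001 keV

Convert final energy to wavelength (hc ≈ 1239.842 keV·pm):
λ' = hc/E' = 1239.842 / 47.0383 = 26.3581 pm

Calculate the Compton shift:
Δλ = λ_C(1 - cos(161°))
Δλ = 2.4263 × (1 - cos(161°))
Δλ = 4.7204 pm

Initial wavelength:
λ = λ' - Δλ = 26.3581 - 4.7204 = 21.6377 pm

Initial energy:
E = hc/λ = 1239.842 / 21.6377 = 57.3001 keV

(Intermediate values are shown rounded; full precision is carried through to the final answer.)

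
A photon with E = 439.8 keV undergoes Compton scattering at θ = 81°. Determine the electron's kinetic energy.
184.9955 keV

By energy conservation: K_e = E_initial - E_final

First find the scattered photon energy:
Initial wavelength: λ = hc/E = 2.8191 pm
Compton shift: Δλ = λ_C(1 - cos(81°)) = 2.0468 pm
Final wavelength: λ' = 2.8191 + 2.0468 = 4.8659 pm
Final photon energy: E' = hc/λ' = 254.8045 keV

Electron kinetic energy:
K_e = E - E' = 439.8000 - 254.8045 = 184.9955 keV

(Intermediate values are shown rounded; full precision is carried through to the final answer.)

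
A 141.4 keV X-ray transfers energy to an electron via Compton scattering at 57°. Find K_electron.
15.8232 keV

By energy conservation: K_e = E_initial - E_final

First find the scattered photon energy:
Initial wavelength: λ = hc/E = 8.7683 pm
Compton shift: Δλ = λ_C(1 - cos(57°)) = 1.1048 pm
Final wavelength: λ' = 8.7683 + 1.1048 = 9.8732 pm
Final photon energy: E' = hc/λ' = 125.5768 keV

Electron kinetic energy:
K_e = E - E' = 141.4000 - 125.5768 = 15.8232 keV

(Intermediate values are shown rounded; full precision is carried through to the final answer.)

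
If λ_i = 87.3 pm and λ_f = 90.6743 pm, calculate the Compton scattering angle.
113.00°

First find the wavelength shift:
Δλ = λ' - λ = 90.6743 - 87.3 = 3.3743 pm

Using Δλ = λ_C(1 - cos θ), with λ_C = h/(m_e·c) ≈ 2.42631024 pm:
cos θ = 1 - Δλ/λ_C
cos θ = 1 - 3.3743/2.42631024
cos θ = -0.390713

θ = arccos(-0.390713)
θ = 113.00°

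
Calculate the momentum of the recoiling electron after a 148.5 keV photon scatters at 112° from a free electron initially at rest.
1.1352e-22 kg·m/s

The electron is initially at rest, so by conservation of momentum:
p⃗_e = p⃗₀ − p⃗'  (incident photon momentum minus scattered photon momentum)

Photon momentum magnitudes (p = h/λ = E/c):
λ₀ = hc/E₀ = 8.3491 pm → p₀ = h/λ₀ = 7.9363e-23 kg·m/s
Δλ = λ_C(1 − cos 112°) = 3.3352 pm
λ' = 11.6843 pm → p' = h/λ' = 5.6709e-23 kg·m/s

The scattered photon makes angle θ = 112° with the incident direction, so by the law of cosines:
|p⃗_e|² = p₀² + p'² − 2p₀p'cos θ
|p⃗_e|² = (7.9363e-23)² + (5.6709e-23)² − 2·7.9363e-23·5.6709e-23·cos(112°)
|p⃗_e| = 1.1352e-22 kg·m/s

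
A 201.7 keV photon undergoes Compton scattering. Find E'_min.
112.7172 keV (at θ = 180°)

The scattered photon has minimum energy when its wavelength is maximum, i.e., when the Compton shift Δλ = λ_C(1 − cos θ) is maximum. This occurs at θ = 180° (backscattering), giving Δλ_max = 2λ_C = 4.8526 pm.

Initial wavelength: λ₀ = hc/E₀ = 6.1470 pm
Maximum final wavelength: λ'_max = λ₀ + 2λ_C = 6.1470 + 4.8526 = 10.9996 pm
Minimum final energy: E'_min = hc/λ'_max = 112.7172 keV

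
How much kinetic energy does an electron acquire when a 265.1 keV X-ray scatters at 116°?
113.2854 keV

By energy conservation: K_e = E_initial - E_final

First find the scattered photon energy:
Initial wavelength: λ = hc/E = 4.6769 pm
Compton shift: Δλ = λ_C(1 - cos(116°)) = 3.4899 pm
Final wavelength: λ' = 4.6769 + 3.4899 = 8.1668 pm
Final photon energy: E' = hc/λ' = 151.8146 keV

Electron kinetic energy:
K_e = E - E' = 265.1000 - 151.8146 = 113.2854 keV

(Intermediate values are shown rounded; full precision is carried through to the final answer.)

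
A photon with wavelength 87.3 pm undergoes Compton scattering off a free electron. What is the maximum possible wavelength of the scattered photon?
92.1526 pm (at θ = 180°)

The Compton shift is Δλ = λ_C(1 − cos θ).

Since cos θ ranges from −1 to 1, the factor (1 − cos θ) ranges from 0 to 2; the maximum shift occurs at θ = 180° (backscattering):
Δλ_max = 2λ_C = 2 × 2.4263 pm = 4.8526 pm

Maximum scattered wavelength:
λ'_max = λ₀ + Δλ_max = 87.3 + 4.8526 = 92.1526 pm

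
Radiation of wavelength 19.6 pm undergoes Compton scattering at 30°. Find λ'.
19.9251 pm

Using the Compton formula: λ' = λ + λ_C(1 − cos θ)

For θ = 30°, cos θ = √3/2 (exact) ≈ 0.8660, so:
1 − cos 30° = 1 − (√3/2) ≈ 0.1340

Δλ = λ_C × 0.1340 = 2.4263 × 0.1340 = 0.3251 pm

λ' = 19.6 + 0.3251 = 19.9251 pm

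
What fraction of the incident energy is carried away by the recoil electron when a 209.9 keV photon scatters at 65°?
0.1917 (or 19.17%)

Calculate initial and final photon energies:

Initial: E₀ = 209.9 keV → λ₀ = 5.9068 pm
Compton shift: Δλ = 1.4009 pm
Final wavelength: λ' = 7.3077 pm
Final energy: E' = 169.6617 keV

Fractional energy loss:
(E₀ - E')/E₀ = (209.9000 - 169.6617)/209.9000
= 40.2383/209.9000
= 0.1917
= 19.17%

(Intermediate values are shown rounded; full precision is carried through to the final answer.)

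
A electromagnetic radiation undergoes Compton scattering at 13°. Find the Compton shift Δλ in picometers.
0.0622 pm

Using the Compton scattering formula:
Δλ = λ_C(1 - cos θ)

where λ_C = h/(m_e·c) ≈ 2.4263 pm is the Compton wavelength of an electron.

For θ = 13°:
cos(13°) = 0.9744
1 - cos(13°) = 0.0256

Δλ = 2.4263 × 0.0256
Δλ = 0.0622 pm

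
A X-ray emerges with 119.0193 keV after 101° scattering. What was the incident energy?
164.7000 keV

Convert final energy to wavelength (hc ≈ 1239.842 keV·pm):
λ' = hc/E' = 1239.842 / 119.0193 = 10.4172 pm

Calculate the Compton shift:
Δλ = λ_C(1 - cos(101°))
Δλ = 2.4263 × (1 - cos(101°))
Δλ = 2.8893 pm

Initial wavelength:
λ = λ' - Δλ = 10.4172 - 2.8893 = 7.5279 pm

Initial energy:
E = hc/λ = 1239.842 / 7.5279 = 164.7000 keV

(Intermediate values are shown rounded; full precision is carried through to the final answer.)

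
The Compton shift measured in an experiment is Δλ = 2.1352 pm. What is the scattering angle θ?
83.11°

From the Compton formula Δλ = λ_C(1 - cos θ), we can solve for θ:

cos θ = 1 - Δλ/λ_C

Given:
- Δλ = 2.1352 pm
- λ_C = h/(m_e·c) ≈ 2.42631024 pm

cos θ = 1 - 2.1352/2.42631024
cos θ = 1 - 0.880019
cos θ = 0.119981

θ = arccos(0.119981)
θ = 83.11°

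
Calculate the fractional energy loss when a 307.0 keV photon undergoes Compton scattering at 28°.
0.0657 (or 6.57%)

Calculate initial and final photon energies:

Initial: E₀ = 307.0 keV → λ₀ = 4.0386 pm
Compton shift: Δλ = 0.2840 pm
Final wavelength: λ' = 4.3226 pm
Final energy: E' = 286.8292 keV

Fractional energy loss:
(E₀ - E')/E₀ = (307.0000 - 286.8292)/307.0000
= 20.1708/307.0000
= 0.0657
= 6.57%

(Intermediate values are shown rounded; full precision is carried through to the final answer.)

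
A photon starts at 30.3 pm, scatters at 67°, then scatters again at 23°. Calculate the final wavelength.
31.9712 pm

Apply Compton shift twice:

First scattering at θ₁ = 67°:
Δλ₁ = λ_C(1 - cos(67°))
Δλ₁ = 2.4263 × 0.6093
Δλ₁ = 1.4783 pm

After first scattering:
λ₁ = 30.3 + 1.4783 = 31.7783 pm

Second scattering at θ₂ = 23°:
Δλ₂ = λ_C(1 - cos(23°))
Δλ₂ = 2.4263 × 0.0795
Δλ₂ = 0.1929 pm

Final wavelength:
λ₂ = 31.7783 + 0.1929 = 31.9712 pm

Total shift: Δλ_total = 1.4783 + 0.1929 = 1.6712 pm

(Intermediate values are shown rounded; full precision is carried through to the final answer.)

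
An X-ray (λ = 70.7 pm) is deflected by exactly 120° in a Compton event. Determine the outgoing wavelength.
74.3395 pm

Using the Compton formula: λ' = λ + λ_C(1 − cos θ)

For θ = 120°, cos θ = -1/2 (exact) = -0.5000, so:
1 − cos 120° = 1 − (-1/2) = 1.5000

Δλ = λ_C × 1.5000 = 2.4263 × 1.5000 = 3.6395 pm

λ' = 70.7 + 3.6395 = 74.3395 pm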